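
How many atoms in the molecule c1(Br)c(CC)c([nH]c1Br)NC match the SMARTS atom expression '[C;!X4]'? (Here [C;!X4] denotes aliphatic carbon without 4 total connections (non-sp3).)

Check the 11 heavy atoms by environment: 1× n (aromatic, X3) → no; 4× c (aromatic, X3) → no; 2× Br (X1) → no; 1× N (X3) → no; 3× C (X4) → no.
No environment satisfies the query, so 0 matching atoms.

0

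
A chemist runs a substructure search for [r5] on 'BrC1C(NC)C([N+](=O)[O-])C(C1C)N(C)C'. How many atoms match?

The query [r5] means: r5 matches atoms in a five-membered ring.
Check the 15 heavy atoms by environment: 5× C (in 5-ring) → match; 2× N (acyclic) → no; 4× C (acyclic) → no; 1× N (charge +1, acyclic) → no; 1× O (charge -1, acyclic) → no; 1× O (acyclic) → no; 1× Br (acyclic) → no.
That gives 5 matching atoms.

5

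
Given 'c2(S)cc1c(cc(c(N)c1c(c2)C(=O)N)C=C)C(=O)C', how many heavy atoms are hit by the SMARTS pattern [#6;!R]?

5

The query [#6;!R] means: carbon not in any ring.
Check the 20 heavy atoms by environment: 10× c (aromatic, in 6-ring) → no; 5× C (acyclic) → match; 2× O (acyclic) → no; 2× N (acyclic) → no; 1× S (acyclic) → no.
That gives 5 matching atoms.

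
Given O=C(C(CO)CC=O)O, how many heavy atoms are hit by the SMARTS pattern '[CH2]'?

2

The query [CH2] means: aliphatic carbon with exactly two hydrogens.
Check the 9 heavy atoms by environment: 2× C (H2) → match; 2× C (H1) → no; 1× C (H0) → no; 2× O (H0) → no; 2× O (H1) → no.
That gives 2 matching atoms.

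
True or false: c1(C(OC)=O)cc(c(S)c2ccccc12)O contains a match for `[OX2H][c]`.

The pattern [OX2H][c] describes a hydroxyl oxygen attached to an aromatic carbon — a phenol.
The molecule carries a hydroxyl group (-OH), whose atoms satisfy every constraint of the query, so the pattern matches.

True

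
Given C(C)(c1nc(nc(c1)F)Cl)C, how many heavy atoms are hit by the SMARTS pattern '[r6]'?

6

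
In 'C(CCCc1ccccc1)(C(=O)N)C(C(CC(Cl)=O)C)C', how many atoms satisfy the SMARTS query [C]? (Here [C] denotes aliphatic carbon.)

11

The query [C] means: uppercase C matches aliphatic (non-aromatic) carbon only.
Check the 21 heavy atoms by environment: 11× C → match; 2× O → no; 1× N → no; 6× c (aromatic) → no; 1× Cl → no.
That gives 11 matching atoms.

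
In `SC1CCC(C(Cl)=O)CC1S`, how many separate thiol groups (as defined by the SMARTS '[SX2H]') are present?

2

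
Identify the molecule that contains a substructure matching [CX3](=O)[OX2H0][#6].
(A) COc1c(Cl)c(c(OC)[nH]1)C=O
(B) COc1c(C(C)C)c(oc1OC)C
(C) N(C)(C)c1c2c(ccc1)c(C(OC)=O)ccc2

C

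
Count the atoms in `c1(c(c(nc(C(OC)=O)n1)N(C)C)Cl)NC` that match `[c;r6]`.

4

The query [c;r6] means: aromatic carbon that belongs to a six-membered ring.
Check the 16 heavy atoms by environment: 2× n (aromatic, in 6-ring) → no; 4× c (aromatic, in 6-ring) → match; 1× Cl (acyclic) → no; 5× C (acyclic) → no; 2× O (acyclic) → no; 2× N (acyclic) → no.
That gives 4 matching atoms.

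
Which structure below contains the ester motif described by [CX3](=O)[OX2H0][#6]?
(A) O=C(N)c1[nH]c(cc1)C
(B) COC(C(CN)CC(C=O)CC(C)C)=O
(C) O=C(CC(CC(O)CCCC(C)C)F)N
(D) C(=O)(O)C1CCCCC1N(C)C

B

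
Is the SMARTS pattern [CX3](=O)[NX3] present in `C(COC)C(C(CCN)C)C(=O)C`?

The pattern [CX3](=O)[NX3] describes a carbonyl carbon bonded to a trivalent nitrogen — an amide.
The closest candidate here is a primary amino group (-NH2), but the -NH2 is not attached to a carbonyl carbon. No other fragment satisfies the full query, so there is no match.

No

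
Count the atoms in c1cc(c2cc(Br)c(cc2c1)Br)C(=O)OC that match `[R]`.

10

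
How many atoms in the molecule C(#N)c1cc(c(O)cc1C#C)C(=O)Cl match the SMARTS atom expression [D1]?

The query [D1] means: atom with exactly one heavy-atom neighbour (degree 1).
Check the 14 heavy atoms by environment: 4× c (aromatic, D3) → no; 2× c (aromatic, D2) → no; 2× C (D2) → no; 1× N (D1) → match; 1× C (D1) → match; 2× O (D1) → match; 1× C (D3) → no; 1× Cl (D1) → match.
Summing the matching environments: 1 + 1 + 2 + 1 = 5 matching atoms.

5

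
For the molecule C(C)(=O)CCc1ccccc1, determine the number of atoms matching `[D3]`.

2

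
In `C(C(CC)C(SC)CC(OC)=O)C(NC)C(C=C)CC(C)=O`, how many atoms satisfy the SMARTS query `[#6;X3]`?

4

Check the 22 heavy atoms by environment: 13× C (X4) → no; 4× C (X3) → match; 1× N (X3) → no; 2× O (X1) → no; 1× S (X2) → no; 1× O (X2) → no.
That gives 4 matching atoms.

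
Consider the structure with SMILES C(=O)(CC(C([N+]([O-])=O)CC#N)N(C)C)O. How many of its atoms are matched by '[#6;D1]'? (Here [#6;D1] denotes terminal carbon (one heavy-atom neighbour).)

2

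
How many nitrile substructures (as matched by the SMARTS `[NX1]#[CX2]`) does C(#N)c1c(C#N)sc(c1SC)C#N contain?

3

[NX1]#[CX2] is the SMARTS for a nitrile: a nitrogen triple-bonded to a two-connected carbon.
The molecule carries 3 separate instances of a nitrile (-C#N) meeting every constraint; each maps to a distinct set of atoms, giving 3 matches.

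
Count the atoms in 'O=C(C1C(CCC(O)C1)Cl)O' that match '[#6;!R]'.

1

The query [#6;!R] means: carbon not in any ring.
Check the 11 heavy atoms by environment: 6× C (in 6-ring) → no; 3× O (acyclic) → no; 1× C (acyclic) → match; 1× Cl (acyclic) → no.
That gives 1 matching atom.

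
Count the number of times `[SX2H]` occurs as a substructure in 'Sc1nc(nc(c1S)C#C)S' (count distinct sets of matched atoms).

[SX2H] is the SMARTS for a thiol: an aliphatic sulfur with two connections, one being H.
The molecule carries 3 separate instances of a thiol (-SH) meeting every constraint; each maps to a distinct set of atoms, giving 3 matches.

3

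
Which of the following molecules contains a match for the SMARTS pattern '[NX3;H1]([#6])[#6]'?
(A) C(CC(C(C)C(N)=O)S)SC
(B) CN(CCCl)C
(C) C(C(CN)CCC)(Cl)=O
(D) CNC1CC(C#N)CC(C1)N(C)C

D

[NX3;H1]([#6])[#6] describes a trivalent nitrogen with one H, bonded to two carbons (a secondary amine).
(A) has a primary amide (-C(=O)NH2) but the -C(=O)NH2 nitrogen has H2, not H1.
(B) has a dimethylamino group (-N(CH3)2) but the nitrogen has H0, not H1.
(C) has a primary amino group (-NH2) but the nitrogen has H2 and only one carbon neighbour.
(D) contains an N-methylamino group (-NHCH3), which satisfies every atom and bond constraint.
So the answer is (D).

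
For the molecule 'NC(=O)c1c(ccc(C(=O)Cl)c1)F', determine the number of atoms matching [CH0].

2

Check the 13 heavy atoms by environment: 3× c (aromatic, H1) → no; 3× c (aromatic, H0) → no; 1× F (H0) → no; 2× C (H0) → match; 2× O (H0) → no; 1× N (H2) → no; 1× Cl (H0) → no.
That gives 2 matching atoms.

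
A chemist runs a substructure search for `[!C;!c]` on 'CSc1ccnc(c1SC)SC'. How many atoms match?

4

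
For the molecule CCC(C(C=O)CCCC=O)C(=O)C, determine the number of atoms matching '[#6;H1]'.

Check the 14 heavy atoms by environment: 2× C (H3) → no; 4× C (H2) → no; 4× C (H1) → match; 1× C (H0) → no; 3× O (H0) → no.
That gives 4 matching atoms.

4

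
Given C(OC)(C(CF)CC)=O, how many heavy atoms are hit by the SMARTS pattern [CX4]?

5

The query [CX4] means: C with X4: aliphatic carbon with exactly 4 total connections (bonds + H).
Check the 9 heavy atoms by environment: 5× C (X4) → match; 1× F (X1) → no; 1× C (X3) → no; 1× O (X1) → no; 1× O (X2) → no.
That gives 5 matching atoms.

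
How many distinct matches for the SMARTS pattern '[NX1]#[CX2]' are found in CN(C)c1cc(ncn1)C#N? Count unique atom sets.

1

[NX1]#[CX2] is the SMARTS for a nitrile: a nitrogen triple-bonded to a two-connected carbon.
Exactly one fragment in the molecule meets all constraints, giving 1 match.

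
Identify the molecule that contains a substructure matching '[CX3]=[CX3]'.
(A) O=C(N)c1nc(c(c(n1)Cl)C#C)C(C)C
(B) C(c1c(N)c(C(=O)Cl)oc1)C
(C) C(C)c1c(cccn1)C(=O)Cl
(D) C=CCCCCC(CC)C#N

D

[CX3]=[CX3] describes a non-aromatic C=C double bond between two sp2 carbons (an alkene).
(A) has an ethynyl group (-C#CH) but the C-C bond is a triple bond, not a double bond.
(B) has an ethyl group (-CH2CH3) but its C-C bond is a single bond between CX4 carbons, not CX3=CX3.
(C) has an ethyl group (-CH2CH3) but its C-C bond is a single bond between CX4 carbons, not CX3=CX3.
(D) contains a vinyl group (-CH=CH2), which satisfies every atom and bond constraint.
So the answer is (D).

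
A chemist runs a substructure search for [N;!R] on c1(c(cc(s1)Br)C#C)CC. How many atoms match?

Check the 10 heavy atoms by environment: 1× s (aromatic, in 5-ring) → no; 4× c (aromatic, in 5-ring) → no; 4× C (acyclic) → no; 1× Br (acyclic) → no.
No environment satisfies the query, so 0 matching atoms.

0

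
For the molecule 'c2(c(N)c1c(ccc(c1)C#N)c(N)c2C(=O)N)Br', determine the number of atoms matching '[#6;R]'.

10

The query [#6;R] means: carbon that is part of a ring.
Check the 18 heavy atoms by environment: 10× c (aromatic, in 6-ring) → match; 2× C (acyclic) → no; 4× N (acyclic) → no; 1× Br (acyclic) → no; 1× O (acyclic) → no.
That gives 10 matching atoms.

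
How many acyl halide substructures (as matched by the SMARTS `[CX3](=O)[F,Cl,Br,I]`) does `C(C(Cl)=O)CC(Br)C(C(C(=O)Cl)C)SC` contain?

2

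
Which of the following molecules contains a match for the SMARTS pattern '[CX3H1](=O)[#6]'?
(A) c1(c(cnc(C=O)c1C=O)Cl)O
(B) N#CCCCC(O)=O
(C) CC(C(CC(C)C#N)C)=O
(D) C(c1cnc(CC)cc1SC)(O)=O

[CX3H1](=O)[#6] describes an sp2 carbon with one H, double-bonded to O and single-bonded to carbon (an aldehyde).
(A) contains an aldehyde (-CHO), which satisfies every atom and bond constraint.
(B) has a carboxylic acid group (-C(=O)OH) but the carbonyl carbon has H0 and is bonded to O, not H1.
(C) has an acetyl/ketone group (-C(=O)CH3) but the carbonyl carbon has H0 (two carbon neighbours), not H1.
(D) has a carboxylic acid group (-C(=O)OH) but the carbonyl carbon has H0 and is bonded to O, not H1.
So the answer is (A).

A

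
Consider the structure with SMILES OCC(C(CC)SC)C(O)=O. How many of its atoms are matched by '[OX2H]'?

2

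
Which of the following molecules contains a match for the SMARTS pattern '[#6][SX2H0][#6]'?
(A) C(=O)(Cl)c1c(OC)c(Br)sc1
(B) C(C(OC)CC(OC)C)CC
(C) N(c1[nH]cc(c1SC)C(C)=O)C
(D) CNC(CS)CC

C

[#6][SX2H0][#6] describes an aliphatic sulfur bridging two carbons with no H on the sulfur (a thioether).
(A) has a methoxy ether (-OCH3) but the bridging atom is O, not S.
(B) has a methoxy ether (-OCH3) but the bridging atom is O, not S.
(C) contains a methylthio ether (-SCH3), which satisfies every atom and bond constraint.
(D) has a thiol (-SH) but the sulfur has H1, not H0 bridging two carbons.
So the answer is (C).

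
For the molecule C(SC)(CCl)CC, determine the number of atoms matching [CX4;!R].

5

The query [CX4;!R] means: aliphatic carbon with four total connections, not in a ring.
Check the 7 heavy atoms by environment: 5× C (X4, acyclic) → match; 1× S (X2, acyclic) → no; 1× Cl (X1, acyclic) → no.
That gives 5 matching atoms.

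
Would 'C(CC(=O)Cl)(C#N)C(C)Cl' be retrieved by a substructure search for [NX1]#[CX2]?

Yes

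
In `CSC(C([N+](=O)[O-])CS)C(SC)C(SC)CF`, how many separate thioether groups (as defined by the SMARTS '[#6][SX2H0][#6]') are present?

[#6][SX2H0][#6] is the SMARTS for a thioether: an aliphatic sulfur bridging two carbons with no H on the sulfur.
The molecule carries 3 separate instances of a methylthio ether (-SCH3) meeting every constraint; each maps to a distinct set of atoms, giving 3 matches.

3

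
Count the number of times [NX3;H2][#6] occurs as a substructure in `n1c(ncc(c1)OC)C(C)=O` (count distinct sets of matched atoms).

[NX3;H2][#6] is the SMARTS for a primary amine: a trivalent nitrogen with two H attached to carbon.
No fragment in the molecule satisfies every constraint, giving 0 matches.

0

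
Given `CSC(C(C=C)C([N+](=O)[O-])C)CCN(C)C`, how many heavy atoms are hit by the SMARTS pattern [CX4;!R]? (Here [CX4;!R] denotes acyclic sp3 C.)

9

The query [CX4;!R] means: aliphatic carbon with four total connections, not in a ring.
Check the 16 heavy atoms by environment: 9× C (X4, acyclic) → match; 1× N (X3, acyclic) → no; 1× N (charge +1, X3, acyclic) → no; 1× O (charge -1, X1, acyclic) → no; 1× O (X1, acyclic) → no; 2× C (X3, acyclic) → no; 1× S (X2, acyclic) → no.
That gives 9 matching atoms.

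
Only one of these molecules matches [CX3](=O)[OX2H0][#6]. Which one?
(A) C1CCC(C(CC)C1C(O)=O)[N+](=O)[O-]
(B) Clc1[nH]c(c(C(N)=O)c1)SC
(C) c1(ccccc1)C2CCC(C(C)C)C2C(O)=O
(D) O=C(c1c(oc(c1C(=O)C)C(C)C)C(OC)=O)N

D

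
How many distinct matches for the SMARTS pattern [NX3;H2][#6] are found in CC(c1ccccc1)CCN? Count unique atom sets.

1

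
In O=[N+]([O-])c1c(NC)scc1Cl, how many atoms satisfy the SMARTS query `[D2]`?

3

Check the 11 heavy atoms by environment: 1× s (aromatic, D2) → match; 3× c (aromatic, D3) → no; 1× c (aromatic, D2) → match; 1× N (D2) → match; 1× C (D1) → no; 1× N (charge +1, D3) → no; 1× O (charge -1, D1) → no; 1× O (D1) → no; 1× Cl (D1) → no.
Summing the matching environments: 1 + 1 + 1 = 3 matching atoms.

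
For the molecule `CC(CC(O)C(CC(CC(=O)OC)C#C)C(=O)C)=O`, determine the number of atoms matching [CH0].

The query [CH0] means: aliphatic carbon with no attached hydrogen.
Check the 19 heavy atoms by environment: 3× C (H2) → no; 4× C (H1) → no; 4× C (H0) → match; 4× O (H0) → no; 3× C (H3) → no; 1× O (H1) → no.
That gives 4 matching atoms.

4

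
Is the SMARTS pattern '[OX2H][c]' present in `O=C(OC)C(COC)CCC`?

No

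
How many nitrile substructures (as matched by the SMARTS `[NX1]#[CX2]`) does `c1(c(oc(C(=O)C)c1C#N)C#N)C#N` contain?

[NX1]#[CX2] is the SMARTS for a nitrile: a nitrogen triple-bonded to a two-connected carbon.
The molecule carries 3 separate instances of a nitrile (-C#N) meeting every constraint; each maps to a distinct set of atoms, giving 3 matches.

3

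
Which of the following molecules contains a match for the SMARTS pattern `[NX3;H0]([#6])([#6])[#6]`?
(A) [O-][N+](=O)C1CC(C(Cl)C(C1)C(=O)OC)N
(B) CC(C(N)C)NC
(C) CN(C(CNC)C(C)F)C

C

[NX3;H0]([#6])([#6])[#6] describes a trivalent nitrogen with no H, bonded to three carbons (a tertiary amine).
(A) has a primary amino group (-NH2) but the nitrogen has H2, not H0 with three carbons.
(B) has an N-methylamino group (-NHCH3) but the nitrogen still has one H (H1), not H0.
(C) contains a dimethylamino group (-N(CH3)2), which satisfies every atom and bond constraint.
So the answer is (C).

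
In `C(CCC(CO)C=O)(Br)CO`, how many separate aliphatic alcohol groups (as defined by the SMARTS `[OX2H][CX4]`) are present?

[OX2H][CX4] is the SMARTS for an aliphatic alcohol: a hydroxyl oxygen bound to an sp3 (X4) carbon.
The molecule carries 2 separate instances of a hydroxyl group (-OH) meeting every constraint; each maps to a distinct set of atoms, giving 2 matches.

2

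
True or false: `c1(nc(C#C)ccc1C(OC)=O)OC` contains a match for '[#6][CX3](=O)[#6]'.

The pattern [#6][CX3](=O)[#6] describes a carbonyl carbon (no H) flanked by two carbons — a ketone.
The closest candidate here is a methyl-ester group (-C(=O)OCH3), but one neighbour of the carbonyl carbon is O, not C. No other fragment satisfies the full query, so there is no match.

False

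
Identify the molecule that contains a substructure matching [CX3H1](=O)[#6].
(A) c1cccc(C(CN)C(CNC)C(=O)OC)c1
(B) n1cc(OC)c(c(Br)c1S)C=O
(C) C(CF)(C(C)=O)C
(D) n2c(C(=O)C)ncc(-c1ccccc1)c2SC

[CX3H1](=O)[#6] describes an sp2 carbon with one H, double-bonded to O and single-bonded to carbon (an aldehyde).
(A) has a methyl-ester group (-C(=O)OCH3) but the carbonyl carbon has H0, not H1.
(B) contains an aldehyde (-CHO), which satisfies every atom and bond constraint.
(C) has an acetyl/ketone group (-C(=O)CH3) but the carbonyl carbon has H0 (two carbon neighbours), not H1.
(D) has an acetyl/ketone group (-C(=O)CH3) but the carbonyl carbon has H0 (two carbon neighbours), not H1.
So the answer is (B).

B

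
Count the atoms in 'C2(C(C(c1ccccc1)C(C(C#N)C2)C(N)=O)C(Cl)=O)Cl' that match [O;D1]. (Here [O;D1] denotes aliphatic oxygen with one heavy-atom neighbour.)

The query [O;D1] means: aliphatic oxygen bonded to exactly one heavy atom.
Check the 21 heavy atoms by environment: 7× C (D3) → no; 2× C (D2) → no; 2× Cl (D1) → no; 1× c (aromatic, D3) → no; 5× c (aromatic, D2) → no; 2× N (D1) → no; 2× O (D1) → match.
That gives 2 matching atoms.

2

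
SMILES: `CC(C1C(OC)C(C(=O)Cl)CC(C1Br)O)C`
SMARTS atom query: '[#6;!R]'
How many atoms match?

The query [#6;!R] means: carbon not in any ring.
Check the 16 heavy atoms by environment: 6× C (in 6-ring) → no; 5× C (acyclic) → match; 3× O (acyclic) → no; 1× Cl (acyclic) → no; 1× Br (acyclic) → no.
That gives 5 matching atoms.

5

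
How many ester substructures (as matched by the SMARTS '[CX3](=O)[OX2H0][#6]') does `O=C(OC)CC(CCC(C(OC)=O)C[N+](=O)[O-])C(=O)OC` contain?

3

[CX3](=O)[OX2H0][#6] is the SMARTS for an ester: a carbonyl carbon bonded to an oxygen that is itself bonded to carbon (no H on that O).
The molecule carries 3 separate instances of a methyl-ester group (-C(=O)OCH3) meeting every constraint; each maps to a distinct set of atoms, giving 3 matches.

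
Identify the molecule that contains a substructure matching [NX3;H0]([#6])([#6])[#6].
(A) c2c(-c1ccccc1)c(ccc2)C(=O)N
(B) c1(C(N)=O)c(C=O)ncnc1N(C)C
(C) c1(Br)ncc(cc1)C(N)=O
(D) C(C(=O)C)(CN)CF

B

[NX3;H0]([#6])([#6])[#6] describes a trivalent nitrogen with no H, bonded to three carbons (a tertiary amine).
(A) has a primary amide (-C(=O)NH2) but the amide nitrogen has H2 and only one carbon neighbour.
(B) contains a dimethylamino group (-N(CH3)2), which satisfies every atom and bond constraint.
(C) has a primary amide (-C(=O)NH2) but the amide nitrogen has H2 and only one carbon neighbour.
(D) has a primary amino group (-NH2) but the nitrogen has H2, not H0 with three carbons.
So the answer is (B).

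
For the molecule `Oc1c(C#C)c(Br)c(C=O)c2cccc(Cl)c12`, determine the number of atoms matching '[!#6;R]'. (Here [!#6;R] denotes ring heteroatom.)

0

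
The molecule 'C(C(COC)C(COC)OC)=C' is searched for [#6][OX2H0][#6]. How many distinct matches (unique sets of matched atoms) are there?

3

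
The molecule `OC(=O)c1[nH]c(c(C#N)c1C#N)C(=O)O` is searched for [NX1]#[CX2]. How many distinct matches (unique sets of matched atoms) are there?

2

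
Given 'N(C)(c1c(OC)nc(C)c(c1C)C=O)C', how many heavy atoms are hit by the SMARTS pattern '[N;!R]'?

1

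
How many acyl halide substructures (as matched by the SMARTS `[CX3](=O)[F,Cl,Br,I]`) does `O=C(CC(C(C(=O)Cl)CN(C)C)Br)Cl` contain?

[CX3](=O)[F,Cl,Br,I] is the SMARTS for an acyl halide: a carbonyl carbon bonded to a halogen.
The molecule carries 2 separate instances of an acyl chloride (-C(=O)Cl) meeting every constraint; each maps to a distinct set of atoms, giving 2 matches.

2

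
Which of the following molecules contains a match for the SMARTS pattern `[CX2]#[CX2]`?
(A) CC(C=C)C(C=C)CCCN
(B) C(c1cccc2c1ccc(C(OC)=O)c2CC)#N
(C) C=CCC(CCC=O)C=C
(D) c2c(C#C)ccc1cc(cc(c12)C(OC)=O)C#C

D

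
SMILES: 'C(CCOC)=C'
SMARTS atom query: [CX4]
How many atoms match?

3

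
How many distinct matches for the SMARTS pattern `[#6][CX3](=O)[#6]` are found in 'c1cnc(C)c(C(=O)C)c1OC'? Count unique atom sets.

[#6][CX3](=O)[#6] is the SMARTS for a ketone: a carbonyl carbon (no H) flanked by two carbons.
Exactly one fragment in the molecule meets all constraints, giving 1 match.

1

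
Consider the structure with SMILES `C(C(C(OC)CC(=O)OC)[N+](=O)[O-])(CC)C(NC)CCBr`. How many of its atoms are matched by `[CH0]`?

The query [CH0] means: aliphatic carbon with no attached hydrogen.
Check the 21 heavy atoms by environment: 4× C (H2) → no; 4× C (H1) → no; 4× C (H3) → no; 1× Br (H0) → no; 4× O (H0) → no; 1× N (charge +1, H0) → no; 1× O (charge -1, H0) → no; 1× N (H1) → no; 1× C (H0) → match.
That gives 1 matching atom.

1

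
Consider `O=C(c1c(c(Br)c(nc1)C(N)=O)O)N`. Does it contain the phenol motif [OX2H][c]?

The pattern [OX2H][c] describes a hydroxyl oxygen attached to an aromatic carbon — a phenol.
The molecule carries a hydroxyl group (-OH), whose atoms satisfy every constraint of the query, so the pattern matches.

Yes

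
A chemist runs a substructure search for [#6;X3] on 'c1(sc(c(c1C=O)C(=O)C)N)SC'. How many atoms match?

6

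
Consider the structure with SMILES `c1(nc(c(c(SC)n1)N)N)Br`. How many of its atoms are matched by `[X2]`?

Check the 11 heavy atoms by environment: 2× n (aromatic, X2) → match; 4× c (aromatic, X3) → no; 2× N (X3) → no; 1× S (X2) → match; 1× C (X4) → no; 1× Br (X1) → no.
Summing the matching environments: 2 + 1 = 3 matching atoms.

3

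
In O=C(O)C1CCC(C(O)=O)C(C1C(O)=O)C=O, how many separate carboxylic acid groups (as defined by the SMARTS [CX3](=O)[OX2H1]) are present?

3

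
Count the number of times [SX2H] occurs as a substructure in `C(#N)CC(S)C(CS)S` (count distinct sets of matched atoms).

3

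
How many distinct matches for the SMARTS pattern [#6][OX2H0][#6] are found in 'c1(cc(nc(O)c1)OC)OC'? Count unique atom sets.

[#6][OX2H0][#6] is the SMARTS for an ether: an aliphatic oxygen bridging two carbons with no H on the oxygen.
The molecule carries 2 separate instances of a methoxy ether (-OCH3) meeting every constraint; each maps to a distinct set of atoms, giving 2 matches.

2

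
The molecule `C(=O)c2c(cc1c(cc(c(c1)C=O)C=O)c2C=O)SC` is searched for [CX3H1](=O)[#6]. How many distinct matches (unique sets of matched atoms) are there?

4

[CX3H1](=O)[#6] is the SMARTS for an aldehyde: an sp2 carbon with one H, double-bonded to O and single-bonded to carbon.
The molecule carries 4 separate instances of an aldehyde (-CHO) meeting every constraint; each maps to a distinct set of atoms, giving 4 matches.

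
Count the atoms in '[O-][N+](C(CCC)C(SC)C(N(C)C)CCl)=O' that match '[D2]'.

4

Check the 16 heavy atoms by environment: 3× C (D2) → match; 3× C (D3) → no; 1× N (D3) → no; 4× C (D1) → no; 1× S (D2) → match; 1× Cl (D1) → no; 1× N (charge +1, D3) → no; 1× O (charge -1, D1) → no; 1× O (D1) → no.
Summing the matching environments: 3 + 1 = 4 matching atoms.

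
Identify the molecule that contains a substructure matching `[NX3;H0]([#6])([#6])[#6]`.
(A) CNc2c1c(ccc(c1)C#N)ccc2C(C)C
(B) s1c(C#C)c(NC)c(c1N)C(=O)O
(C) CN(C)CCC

[NX3;H0]([#6])([#6])[#6] describes a trivalent nitrogen with no H, bonded to three carbons (a tertiary amine).
(A) has an N-methylamino group (-NHCH3) but the nitrogen still has one H (H1), not H0.
(B) has a primary amino group (-NH2) but the nitrogen has H2, not H0 with three carbons.
(C) contains a dimethylamino group (-N(CH3)2), which satisfies every atom and bond constraint.
So the answer is (C).

C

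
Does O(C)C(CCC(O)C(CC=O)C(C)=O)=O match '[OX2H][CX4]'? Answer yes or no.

Yes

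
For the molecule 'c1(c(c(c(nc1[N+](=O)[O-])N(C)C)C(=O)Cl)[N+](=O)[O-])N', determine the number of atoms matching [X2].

1

Check the 19 heavy atoms by environment: 1× n (aromatic, X2) → match; 5× c (aromatic, X3) → no; 2× N (charge +1, X3) → no; 2× O (charge -1, X1) → no; 3× O (X1) → no; 1× C (X3) → no; 1× Cl (X1) → no; 2× N (X3) → no; 2× C (X4) → no.
That gives 1 matching atom.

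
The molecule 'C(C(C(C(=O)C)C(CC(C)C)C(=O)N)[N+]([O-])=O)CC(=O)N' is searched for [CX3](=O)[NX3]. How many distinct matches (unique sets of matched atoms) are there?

2

[CX3](=O)[NX3] is the SMARTS for an amide: a carbonyl carbon bonded to a trivalent nitrogen.
The molecule carries 2 separate instances of a primary amide (-C(=O)NH2) meeting every constraint; each maps to a distinct set of atoms, giving 2 matches.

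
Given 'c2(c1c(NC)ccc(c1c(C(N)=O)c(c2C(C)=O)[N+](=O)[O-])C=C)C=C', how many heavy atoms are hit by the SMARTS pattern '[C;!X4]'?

The query [C;!X4] means: aliphatic carbon that does not have four total connections.
Check the 25 heavy atoms by environment: 10× c (aromatic, X3) → no; 6× C (X3) → match; 3× O (X1) → no; 2× C (X4) → no; 1× N (charge +1, X3) → no; 1× O (charge -1, X1) → no; 2× N (X3) → no.
That gives 6 matching atoms.

6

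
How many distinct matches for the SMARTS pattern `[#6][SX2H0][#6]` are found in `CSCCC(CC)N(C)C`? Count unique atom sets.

1

[#6][SX2H0][#6] is the SMARTS for a thioether: an aliphatic sulfur bridging two carbons with no H on the sulfur.
Exactly one fragment in the molecule meets all constraints, giving 1 match.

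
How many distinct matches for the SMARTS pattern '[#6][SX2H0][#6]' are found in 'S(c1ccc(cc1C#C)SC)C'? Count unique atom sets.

[#6][SX2H0][#6] is the SMARTS for a thioether: an aliphatic sulfur bridging two carbons with no H on the sulfur.
The molecule carries 2 separate instances of a methylthio ether (-SCH3) meeting every constraint; each maps to a distinct set of atoms, giving 2 matches.

2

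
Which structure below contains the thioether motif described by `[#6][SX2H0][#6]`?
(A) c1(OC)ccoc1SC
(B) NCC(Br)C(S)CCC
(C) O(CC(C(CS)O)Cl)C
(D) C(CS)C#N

[#6][SX2H0][#6] describes an aliphatic sulfur bridging two carbons with no H on the sulfur (a thioether).
(A) contains a methylthio ether (-SCH3), which satisfies every atom and bond constraint.
(B) has a thiol (-SH) but the sulfur has H1, not H0 bridging two carbons.
(C) has a thiol (-SH) but the sulfur has H1, not H0 bridging two carbons.
(D) has a thiol (-SH) but the sulfur has H1, not H0 bridging two carbons.
So the answer is (A).

A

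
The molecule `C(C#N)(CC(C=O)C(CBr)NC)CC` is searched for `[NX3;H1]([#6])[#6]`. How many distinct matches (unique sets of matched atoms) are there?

1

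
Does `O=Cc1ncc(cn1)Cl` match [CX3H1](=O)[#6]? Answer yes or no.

Yes

The pattern [CX3H1](=O)[#6] describes an sp2 carbon with one H, double-bonded to O and single-bonded to carbon — an aldehyde.
The molecule carries an aldehyde (-CHO), whose atoms satisfy every constraint of the query, so the pattern matches.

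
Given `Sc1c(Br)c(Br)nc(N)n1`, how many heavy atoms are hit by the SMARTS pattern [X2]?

3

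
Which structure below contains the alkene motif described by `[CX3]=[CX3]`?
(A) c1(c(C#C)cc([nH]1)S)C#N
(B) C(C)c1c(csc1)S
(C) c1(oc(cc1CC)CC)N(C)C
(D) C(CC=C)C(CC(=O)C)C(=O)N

[CX3]=[CX3] describes a non-aromatic C=C double bond between two sp2 carbons (an alkene).
(A) has an ethynyl group (-C#CH) but the C-C bond is a triple bond, not a double bond.
(B) has an ethyl group (-CH2CH3) but its C-C bond is a single bond between CX4 carbons, not CX3=CX3.
(C) has an ethyl group (-CH2CH3) but its C-C bond is a single bond between CX4 carbons, not CX3=CX3.
(D) contains a vinyl group (-CH=CH2), which satisfies every atom and bond constraint.
So the answer is (D).

D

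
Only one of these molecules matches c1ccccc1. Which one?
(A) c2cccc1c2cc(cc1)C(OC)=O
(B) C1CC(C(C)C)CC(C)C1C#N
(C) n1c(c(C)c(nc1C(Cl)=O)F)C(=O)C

A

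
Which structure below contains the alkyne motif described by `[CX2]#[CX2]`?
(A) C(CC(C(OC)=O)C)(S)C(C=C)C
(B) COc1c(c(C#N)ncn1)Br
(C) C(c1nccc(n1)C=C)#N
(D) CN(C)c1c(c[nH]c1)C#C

D

[CX2]#[CX2] describes a carbon-carbon triple bond (an alkyne).
(A) has a vinyl group (-CH=CH2) but the C=C is a double bond; both carbons are CX3, not CX2.
(B) has a nitrile (-C#N) but the triple bond is C#N, not C#C.
(C) has a vinyl group (-CH=CH2) but the C=C is a double bond; both carbons are CX3, not CX2.
(D) contains an ethynyl group (-C#CH), which satisfies every atom and bond constraint.
So the answer is (D).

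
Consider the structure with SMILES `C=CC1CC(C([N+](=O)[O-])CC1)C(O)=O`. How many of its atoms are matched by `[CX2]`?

0

Check the 14 heavy atoms by environment: 6× C (X4) → no; 1× N (charge +1, X3) → no; 1× O (charge -1, X1) → no; 2× O (X1) → no; 3× C (X3) → no; 1× O (X2) → no.
No environment satisfies the query, so 0 matching atoms.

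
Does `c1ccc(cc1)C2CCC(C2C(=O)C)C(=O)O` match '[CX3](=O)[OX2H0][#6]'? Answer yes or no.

The pattern [CX3](=O)[OX2H0][#6] describes a carbonyl carbon bonded to an oxygen that is itself bonded to carbon (no H on that O) — an ester.
The closest candidate here is a carboxylic acid group (-C(=O)OH), but the singly-bonded O carries H (OX2H1, not H0). No other fragment satisfies the full query, so there is no match.

No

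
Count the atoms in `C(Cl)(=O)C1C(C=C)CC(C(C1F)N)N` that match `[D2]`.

2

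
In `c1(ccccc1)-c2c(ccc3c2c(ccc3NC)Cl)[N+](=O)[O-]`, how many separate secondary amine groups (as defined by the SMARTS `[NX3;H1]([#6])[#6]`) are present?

1

[NX3;H1]([#6])[#6] is the SMARTS for a secondary amine: a trivalent nitrogen with one H, bonded to two carbons.
Exactly one fragment in the molecule meets all constraints, giving 1 match.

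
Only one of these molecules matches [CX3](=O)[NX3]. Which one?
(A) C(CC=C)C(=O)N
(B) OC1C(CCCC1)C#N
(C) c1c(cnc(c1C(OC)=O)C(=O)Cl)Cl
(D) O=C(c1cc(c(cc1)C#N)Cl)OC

[CX3](=O)[NX3] describes a carbonyl carbon bonded to a trivalent nitrogen (an amide).
(A) contains a primary amide (-C(=O)NH2), which satisfies every atom and bond constraint.
(B) has a nitrile (-C#N) but the nitrile N is NX1 (triple-bonded), not NX3.
(C) has a methyl-ester group (-C(=O)OCH3) but the carbonyl is bonded to O, not to an NX3 nitrogen.
(D) has a nitrile (-C#N) but the nitrile N is NX1 (triple-bonded), not NX3.
So the answer is (A).

A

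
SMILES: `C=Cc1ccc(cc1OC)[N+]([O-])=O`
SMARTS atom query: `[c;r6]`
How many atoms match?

6

Check the 13 heavy atoms by environment: 6× c (aromatic, in 6-ring) → match; 1× N (charge +1, acyclic) → no; 1× O (charge -1, acyclic) → no; 2× O (acyclic) → no; 3× C (acyclic) → no.
That gives 6 matching atoms.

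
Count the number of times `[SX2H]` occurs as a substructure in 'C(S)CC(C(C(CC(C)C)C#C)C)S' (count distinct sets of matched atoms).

[SX2H] is the SMARTS for a thiol: an aliphatic sulfur with two connections, one being H.
The molecule carries 2 separate instances of a thiol (-SH) meeting every constraint; each maps to a distinct set of atoms, giving 2 matches.

2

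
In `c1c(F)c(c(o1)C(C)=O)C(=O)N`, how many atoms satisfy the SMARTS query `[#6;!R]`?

3

The query [#6;!R] means: carbon not in any ring.
Check the 12 heavy atoms by environment: 1× o (aromatic, in 5-ring) → no; 4× c (aromatic, in 5-ring) → no; 1× F (acyclic) → no; 3× C (acyclic) → match; 2× O (acyclic) → no; 1× N (acyclic) → no.
That gives 3 matching atoms.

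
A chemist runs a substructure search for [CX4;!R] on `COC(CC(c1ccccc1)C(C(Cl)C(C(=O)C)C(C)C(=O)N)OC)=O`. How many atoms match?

10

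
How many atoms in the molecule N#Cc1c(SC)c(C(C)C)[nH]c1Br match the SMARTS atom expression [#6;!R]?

Check the 13 heavy atoms by environment: 1× n (aromatic, in 5-ring) → no; 4× c (aromatic, in 5-ring) → no; 5× C (acyclic) → match; 1× N (acyclic) → no; 1× Br (acyclic) → no; 1× S (acyclic) → no.
That gives 5 matching atoms.

5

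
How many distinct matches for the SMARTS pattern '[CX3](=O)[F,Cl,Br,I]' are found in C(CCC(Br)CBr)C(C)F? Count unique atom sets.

0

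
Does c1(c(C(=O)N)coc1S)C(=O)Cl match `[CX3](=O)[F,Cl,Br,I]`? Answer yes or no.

Yes

The pattern [CX3](=O)[F,Cl,Br,I] describes a carbonyl carbon bonded to a halogen — an acyl halide.
The molecule carries an acyl chloride (-C(=O)Cl), whose atoms satisfy every constraint of the query, so the pattern matches.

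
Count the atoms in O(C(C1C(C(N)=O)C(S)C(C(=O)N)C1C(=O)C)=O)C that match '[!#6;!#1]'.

The query [!#6;!#1] means: not carbon and not hydrogen — any heteroatom.
Check the 19 heavy atoms by environment: 11× C → no; 5× O → match; 2× N → match; 1× S → match.
Summing the matching environments: 5 + 2 + 1 = 8 matching atoms.

8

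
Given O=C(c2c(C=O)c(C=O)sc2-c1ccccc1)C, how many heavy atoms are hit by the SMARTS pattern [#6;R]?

10

Check the 18 heavy atoms by environment: 1× s (aromatic, in 5-ring) → no; 4× c (aromatic, in 5-ring) → match; 4× C (acyclic) → no; 3× O (acyclic) → no; 6× c (aromatic, in 6-ring) → match.
Summing the matching environments: 4 + 6 = 10 matching atoms.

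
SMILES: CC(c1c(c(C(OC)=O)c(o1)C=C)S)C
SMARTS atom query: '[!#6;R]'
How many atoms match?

1

The query [!#6;R] means: non-carbon atom that is part of a ring.
Check the 15 heavy atoms by environment: 1× o (aromatic, in 5-ring) → match; 4× c (aromatic, in 5-ring) → no; 1× S (acyclic) → no; 7× C (acyclic) → no; 2× O (acyclic) → no.
That gives 1 matching atom.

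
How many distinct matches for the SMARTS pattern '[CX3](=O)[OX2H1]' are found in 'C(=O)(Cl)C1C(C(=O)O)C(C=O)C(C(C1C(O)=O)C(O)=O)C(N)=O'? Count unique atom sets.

[CX3](=O)[OX2H1] is the SMARTS for a carboxylic acid: an sp2 carbon double-bonded to O and single-bonded to an -OH oxygen.
The molecule carries 3 separate instances of a carboxylic acid group (-C(=O)OH) meeting every constraint; each maps to a distinct set of atoms, giving 3 matches.

3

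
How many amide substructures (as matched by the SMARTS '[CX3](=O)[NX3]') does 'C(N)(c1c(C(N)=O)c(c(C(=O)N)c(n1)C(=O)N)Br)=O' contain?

4

[CX3](=O)[NX3] is the SMARTS for an amide: a carbonyl carbon bonded to a trivalent nitrogen.
The molecule carries 4 separate instances of a primary amide (-C(=O)NH2) meeting every constraint; each maps to a distinct set of atoms, giving 4 matches.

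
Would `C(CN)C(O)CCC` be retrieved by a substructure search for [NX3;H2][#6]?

Yes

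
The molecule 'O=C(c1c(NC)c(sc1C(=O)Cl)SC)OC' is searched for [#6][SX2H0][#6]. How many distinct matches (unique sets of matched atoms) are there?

1

[#6][SX2H0][#6] is the SMARTS for a thioether: an aliphatic sulfur bridging two carbons with no H on the sulfur.
Exactly one fragment in the molecule meets all constraints, giving 1 match.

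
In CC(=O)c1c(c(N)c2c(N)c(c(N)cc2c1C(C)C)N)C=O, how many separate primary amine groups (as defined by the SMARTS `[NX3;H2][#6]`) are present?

4

[NX3;H2][#6] is the SMARTS for a primary amine: a trivalent nitrogen with two H attached to carbon.
The molecule carries 4 separate instances of a primary amino group (-NH2) meeting every constraint; each maps to a distinct set of atoms, giving 4 matches.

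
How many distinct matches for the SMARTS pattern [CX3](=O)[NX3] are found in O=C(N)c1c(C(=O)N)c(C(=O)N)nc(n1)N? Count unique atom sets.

3

[CX3](=O)[NX3] is the SMARTS for an amide: a carbonyl carbon bonded to a trivalent nitrogen.
The molecule carries 3 separate instances of a primary amide (-C(=O)NH2) meeting every constraint; each maps to a distinct set of atoms, giving 3 matches.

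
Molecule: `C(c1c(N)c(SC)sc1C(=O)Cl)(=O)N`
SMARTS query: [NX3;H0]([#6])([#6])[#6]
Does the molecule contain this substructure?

No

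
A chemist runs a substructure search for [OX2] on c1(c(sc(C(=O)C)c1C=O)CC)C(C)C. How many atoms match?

0

The query [OX2] means: aliphatic oxygen with two total connections — ether, hydroxyl, or ester single-bond O.
Check the 15 heavy atoms by environment: 1× s (aromatic, X2) → no; 4× c (aromatic, X3) → no; 2× C (X3) → no; 2× O (X1) → no; 6× C (X4) → no.
No environment satisfies the query, so 0 matching atoms.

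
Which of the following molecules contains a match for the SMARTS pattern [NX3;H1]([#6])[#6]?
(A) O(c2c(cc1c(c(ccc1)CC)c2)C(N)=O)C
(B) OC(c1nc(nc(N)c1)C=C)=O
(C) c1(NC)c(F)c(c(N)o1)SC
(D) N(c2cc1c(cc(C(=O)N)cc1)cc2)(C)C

C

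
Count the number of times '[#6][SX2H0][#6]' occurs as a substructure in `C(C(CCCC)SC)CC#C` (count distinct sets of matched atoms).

[#6][SX2H0][#6] is the SMARTS for a thioether: an aliphatic sulfur bridging two carbons with no H on the sulfur.
Exactly one fragment in the molecule meets all constraints, giving 1 match.

1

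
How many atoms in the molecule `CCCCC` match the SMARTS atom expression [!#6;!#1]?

0

The query [!#6;!#1] means: not carbon and not hydrogen — any heteroatom.
Check the 5 heavy atoms by environment: 5× C → no.
No environment satisfies the query, so 0 matching atoms.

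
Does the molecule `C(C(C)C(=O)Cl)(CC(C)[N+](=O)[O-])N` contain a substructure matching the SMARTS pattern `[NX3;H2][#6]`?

Yes

The pattern [NX3;H2][#6] describes a trivalent nitrogen with two H attached to carbon — a primary amine.
The molecule carries a primary amino group (-NH2), whose atoms satisfy every constraint of the query, so the pattern matches.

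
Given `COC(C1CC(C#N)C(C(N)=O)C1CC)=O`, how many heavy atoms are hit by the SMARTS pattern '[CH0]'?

3

The query [CH0] means: aliphatic carbon with no attached hydrogen.
Check the 16 heavy atoms by environment: 4× C (H1) → no; 2× C (H2) → no; 3× C (H0) → match; 3× O (H0) → no; 2× C (H3) → no; 1× N (H0) → no; 1× N (H2) → no.
That gives 3 matching atoms.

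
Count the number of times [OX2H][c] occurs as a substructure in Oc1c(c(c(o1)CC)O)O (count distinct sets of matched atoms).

3

[OX2H][c] is the SMARTS for a phenol: a hydroxyl oxygen attached to an aromatic carbon.
The molecule carries 3 separate instances of a hydroxyl group (-OH) meeting every constraint; each maps to a distinct set of atoms, giving 3 matches.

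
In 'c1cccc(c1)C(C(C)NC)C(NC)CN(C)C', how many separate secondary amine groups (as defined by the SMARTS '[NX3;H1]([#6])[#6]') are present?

[NX3;H1]([#6])[#6] is the SMARTS for a secondary amine: a trivalent nitrogen with one H, bonded to two carbons.
The molecule carries 2 separate instances of an N-methylamino group (-NHCH3) meeting every constraint; each maps to a distinct set of atoms, giving 2 matches.

2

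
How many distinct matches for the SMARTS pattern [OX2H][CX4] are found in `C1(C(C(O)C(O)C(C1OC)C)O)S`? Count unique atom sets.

3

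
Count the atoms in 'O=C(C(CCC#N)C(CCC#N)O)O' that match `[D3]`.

3

The query [D3] means: atom with exactly three heavy-atom neighbours.
Check the 14 heavy atoms by environment: 6× C (D2) → no; 3× C (D3) → match; 3× O (D1) → no; 2× N (D1) → no.
That gives 3 matching atoms.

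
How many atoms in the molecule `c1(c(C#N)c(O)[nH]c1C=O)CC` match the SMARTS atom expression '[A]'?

7

The query [A] means: A matches any aliphatic (non-aromatic) heavy atom.
Check the 12 heavy atoms by environment: 1× n (aromatic) → no; 4× c (aromatic) → no; 4× C → match; 1× N → match; 2× O → match.
Summing the matching environments: 4 + 1 + 2 = 7 matching atoms.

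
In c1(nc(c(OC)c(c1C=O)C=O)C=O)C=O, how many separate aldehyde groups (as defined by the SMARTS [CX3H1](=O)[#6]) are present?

[CX3H1](=O)[#6] is the SMARTS for an aldehyde: an sp2 carbon with one H, double-bonded to O and single-bonded to carbon.
The molecule carries 4 separate instances of an aldehyde (-CHO) meeting every constraint; each maps to a distinct set of atoms, giving 4 matches.

4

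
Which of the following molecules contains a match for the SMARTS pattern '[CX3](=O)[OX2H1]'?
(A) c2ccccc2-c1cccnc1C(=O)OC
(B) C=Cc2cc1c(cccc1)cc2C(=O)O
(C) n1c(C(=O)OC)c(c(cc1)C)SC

B

[CX3](=O)[OX2H1] describes an sp2 carbon double-bonded to O and single-bonded to an -OH oxygen (a carboxylic acid).
(A) has a methyl-ester group (-C(=O)OCH3) but the singly-bonded O has no H (OX2H0, not OX2H1).
(B) contains a carboxylic acid group (-C(=O)OH), which satisfies every atom and bond constraint.
(C) has a methyl-ester group (-C(=O)OCH3) but the singly-bonded O has no H (OX2H0, not OX2H1).
So the answer is (B).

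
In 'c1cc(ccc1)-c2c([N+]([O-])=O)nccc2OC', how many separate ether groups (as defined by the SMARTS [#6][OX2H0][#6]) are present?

[#6][OX2H0][#6] is the SMARTS for an ether: an aliphatic oxygen bridging two carbons with no H on the oxygen.
Exactly one fragment in the molecule meets all constraints, giving 1 match.

1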